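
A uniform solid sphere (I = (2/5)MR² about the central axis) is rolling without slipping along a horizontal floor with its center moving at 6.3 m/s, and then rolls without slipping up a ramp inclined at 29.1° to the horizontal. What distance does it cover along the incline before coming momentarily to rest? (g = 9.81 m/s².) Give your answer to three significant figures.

d ≈ 5.82 m

Here I = (2/5)MR², so the shape factor k = I/(MR²) = 0.4.
The rolling condition ω = v/R makes the rotational term ½I(v/R)² = ½kMv², so KE_total = ½(1+k)Mv² = (7/10)Mv².
Setting this equal to Mgh gives the vertical rise h = (1+k)v₀²/(2g) = 1.4×6.3²/(2×9.81) = 2.832 m.
The distance along the slope is d = h/sinθ = 2.832/sin29.1° ≈ 5.82 m.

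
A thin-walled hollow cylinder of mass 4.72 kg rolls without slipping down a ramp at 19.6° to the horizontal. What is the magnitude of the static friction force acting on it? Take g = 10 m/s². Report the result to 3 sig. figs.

Here I = MR², so the shape factor k = I/(MR²) = 1.
Newton's second law down the slope: Mg sinθ − f = Ma. The torque equation fR = Iα (with α = a/R) gives f = kMa.
Combining, a = g sinθ/(1+k) and f = kMa = kMg sinθ/(1+k).
f = 1 × 4.72 × 10 × sin19.6° / 2 ≈ 7.92 N.

f ≈ 7.92 N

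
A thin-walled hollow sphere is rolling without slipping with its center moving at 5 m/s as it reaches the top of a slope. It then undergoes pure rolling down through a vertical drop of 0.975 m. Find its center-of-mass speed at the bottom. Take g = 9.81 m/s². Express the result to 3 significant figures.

v ≈ 6.04 m/s

For this body I = (2/3)MR², i.e. k = I/(MR²) = 2/3.
The rolling condition ω = v/R makes the rotational term ½I(v/R)² = ½kMv², so KE_total = ½(1+k)Mv² = (5/6)Mv².
Conserving energy between top and bottom: (5/6)Mv² = (5/6)Mv₀² + Mgh, hence v² = v₀² + 2gh/(1+k).
v = √(5² + 2×9.81×0.975/1.667) = √36.48 ≈ 6.04 m/s.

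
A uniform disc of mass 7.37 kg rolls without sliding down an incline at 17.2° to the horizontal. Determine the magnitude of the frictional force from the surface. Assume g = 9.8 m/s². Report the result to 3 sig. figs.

f ≈ 7.12 N

The moment of inertia is (1/2)MR², giving k ≡ I/(MR²) = 0.5.
Along the incline Mg sinθ − f = Ma, and torque about the center fR = Iα = kMR²(a/R) gives f = kMa.
Combining, a = g sinθ/(1+k) and f = kMa = kMg sinθ/(1+k).
f = 0.5 × 7.37 × 9.8 × sin17.2° / 1.5 ≈ 7.12 N.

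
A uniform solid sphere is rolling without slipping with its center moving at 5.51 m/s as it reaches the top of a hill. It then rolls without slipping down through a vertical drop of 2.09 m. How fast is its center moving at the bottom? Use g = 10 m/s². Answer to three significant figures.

For this body I = (2/5)MR², i.e. k = I/(MR²) = 0.4.
Pure rolling means v = ωR; then KE = ½Mv² + ½I(v/R)² = ½(1+k)Mv² = (7/10)Mv².
Energy conservation: (7/10)Mv₀² + Mgh = (7/10)Mv², so v² = v₀² + 2gh/(1+k).
v = √(5.51² + 2×10×2.09/1.4) = √60.22 ≈ 7.76 m/s.

v ≈ 7.76 m/s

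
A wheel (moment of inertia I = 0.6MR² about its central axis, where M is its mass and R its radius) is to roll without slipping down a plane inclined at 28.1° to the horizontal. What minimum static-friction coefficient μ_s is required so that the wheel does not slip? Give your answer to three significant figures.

With I = 0.6MR², the ratio k = I/(MR²) is 0.6.
Translational: Mg sinθ − f = Ma. Rotational about the CM: fR = Iα = kMRa, so f = kMa.
These give a = g sinθ/(1+k) and the required friction f = kMg sinθ/(1+k).
With N = Mg cosθ, the no-slip condition f ≤ μN gives μ_min = f/N = k tanθ/(1+k).
μ_min = 0.6 × tan28.1° / 1.6 ≈ 0.200.

μ_min ≈ 0.200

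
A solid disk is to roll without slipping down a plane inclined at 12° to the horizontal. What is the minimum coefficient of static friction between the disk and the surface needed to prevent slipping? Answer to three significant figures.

μ_min ≈ 0.0709

The moment of inertia is (1/2)MR², giving k ≡ I/(MR²) = 0.5.
Newton's second law down the slope: Mg sinθ − f = Ma. The torque equation fR = Iα (with α = a/R) gives f = kMa.
These give a = g sinθ/(1+k) and the required friction f = kMg sinθ/(1+k).
The normal force is N = Mg cosθ, so μ_min = f/N = k tanθ/(1+k).
μ_min = 0.5 × tan12° / 1.5 ≈ 0.0709.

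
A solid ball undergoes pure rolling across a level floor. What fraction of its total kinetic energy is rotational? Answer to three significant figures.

fraction ≈ 0.286

With I = (2/5)MR², the ratio k = I/(MR²) is 0.4.
With ω = v/R, KE_trans = ½Mv² and KE_rot = ½Iω² = ½kMv², so KE_total = ½(1+k)Mv².
The rotational fraction is therefore k/(1+k) = 0.4/1.4 ≈ 0.286.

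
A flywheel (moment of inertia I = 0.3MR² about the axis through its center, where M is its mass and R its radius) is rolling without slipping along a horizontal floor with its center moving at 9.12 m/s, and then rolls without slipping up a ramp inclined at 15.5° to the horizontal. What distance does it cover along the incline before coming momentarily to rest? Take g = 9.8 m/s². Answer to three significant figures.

d ≈ 20.6 m

For this body I = 0.3MR², i.e. k = I/(MR²) = 0.3.
Since it rolls without slipping, ω = v/R and KE = ½Mv² + ½Iω² = ½(1+k)Mv² = (13/20)Mv².
Setting this equal to Mgh gives the vertical rise h = (1+k)v₀²/(2g) = 1.3×9.12²/(2×9.8) = 5.517 m.
The distance along the slope is d = h/sinθ = 5.517/sin15.5° ≈ 20.6 m.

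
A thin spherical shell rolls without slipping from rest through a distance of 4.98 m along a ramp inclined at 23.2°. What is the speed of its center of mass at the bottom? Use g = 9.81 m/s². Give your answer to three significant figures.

For this body I = (2/3)MR², i.e. k = I/(MR²) = 2/3.
Rolling without slipping gives ω = v/R, so the total kinetic energy is ½Mv² + ½Iω² = ½(1+k)Mv² = (5/6)Mv².
The vertical drop is h = L sinθ = 4.98 × sin23.2° = 1.962 m.
Energy conservation: Mgh = (5/6)Mv², so v = √(2gh/(1+k)) = √(2 × 9.81 × 1.962 / 1.667) ≈ 4.81 m/s.

v ≈ 4.81 m/s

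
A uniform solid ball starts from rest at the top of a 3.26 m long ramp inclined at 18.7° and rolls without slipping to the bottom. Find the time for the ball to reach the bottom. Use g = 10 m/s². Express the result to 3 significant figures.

Here I = (2/5)MR², so the shape factor k = I/(MR²) = 0.4.
Along the incline Mg sinθ − f = Ma, and torque about the center fR = Iα = kMR²(a/R) gives f = kMa.
Hence a = g sinθ/(1+k) = 10×sin18.7°/1.4 = 2.29 m/s².
With constant a from rest, t = √(2L/a) = √(2·3.26/2.29) ≈ 1.69 s.

t ≈ 1.69 s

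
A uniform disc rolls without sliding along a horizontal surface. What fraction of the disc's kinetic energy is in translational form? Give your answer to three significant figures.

fraction ≈ 0.667

The moment of inertia is (1/2)MR², giving k ≡ I/(MR²) = 0.5.
Since ω = v/R, the translational part is ½Mv² and the rotational part is ½I(v/R)² = ½kMv²; the total is ½(1+k)Mv².
The translational fraction is therefore 1/(1+k) = 1/1.5 ≈ 0.667.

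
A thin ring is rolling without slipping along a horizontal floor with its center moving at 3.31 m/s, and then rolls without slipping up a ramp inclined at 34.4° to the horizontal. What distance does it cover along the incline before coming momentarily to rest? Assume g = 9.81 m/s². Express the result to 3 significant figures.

d ≈ 1.98 m

For this body I = MR², i.e. k = I/(MR²) = 1.
The rolling condition ω = v/R makes the rotational term ½I(v/R)² = ½kMv², so KE_total = ½(1+k)Mv² = Mv².
Setting this equal to Mgh gives the vertical rise h = (1+k)v₀²/(2g) = 2×3.31²/(2×9.81) = 1.117 m.
The distance along the slope is d = h/sinθ = 1.117/sin34.4° ≈ 1.98 m.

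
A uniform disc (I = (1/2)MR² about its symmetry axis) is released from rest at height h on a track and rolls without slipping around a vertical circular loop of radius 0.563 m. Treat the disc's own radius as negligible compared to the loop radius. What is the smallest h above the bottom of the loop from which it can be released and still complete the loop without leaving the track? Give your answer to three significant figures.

h_min ≈ 1.55 m

The moment of inertia is (1/2)MR², giving k ≡ I/(MR²) = 0.5.
At the top of the loop, the minimum-contact condition is Mg = Mv_top²/r, so v_top² = gr.
With ω = v/R, the kinetic energy at speed v is ½(1+k)Mv² = (3/4)Mv².
Energy conservation from release (height h) to the top (height 2r): Mgh = Mg(2r) + (3/4)M·gr.
Thus h_min = 2r + (1+k)r/2 = r(2 + 1.5/2) = 0.563 × 2.75 ≈ 1.55 m.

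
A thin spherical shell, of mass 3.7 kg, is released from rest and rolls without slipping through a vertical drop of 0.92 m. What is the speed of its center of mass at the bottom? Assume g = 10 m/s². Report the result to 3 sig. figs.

The moment of inertia is (2/3)MR², giving k ≡ I/(MR²) = 2/3.
Pure rolling means v = ωR; then KE = ½Mv² + ½I(v/R)² = ½(1+k)Mv² = (5/6)Mv².
Energy conservation: Mgh = (5/6)Mv², so v = √(2gh/(1+k)) = √(2 × 10 × 0.92 / 1.667) ≈ 3.32 m/s.

v ≈ 3.32 m/s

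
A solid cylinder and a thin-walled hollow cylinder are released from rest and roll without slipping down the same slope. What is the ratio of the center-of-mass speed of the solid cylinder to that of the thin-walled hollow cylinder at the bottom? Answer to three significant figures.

Each satisfies Mgh = ½(1+k)Mv² with k = I/(MR²), so v ∝ 1/√(1+k).
For the solid cylinder k = 0.5; for the thin-walled hollow cylinder k = 1.
v₁/v₂ = √((1+k₂)/(1+k₁)) = √(2/1.5) ≈ 1.15.

v_ratio ≈ 1.15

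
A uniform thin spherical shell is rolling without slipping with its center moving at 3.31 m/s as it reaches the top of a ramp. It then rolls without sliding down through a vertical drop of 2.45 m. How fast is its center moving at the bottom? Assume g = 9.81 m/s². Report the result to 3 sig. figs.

For this body I = (2/3)MR², i.e. k = I/(MR²) = 2/3.
Rolling without slipping gives ω = v/R, so the total kinetic energy is ½Mv² + ½Iω² = ½(1+k)Mv² = (5/6)Mv².
Conserving energy between top and bottom: (5/6)Mv² = (5/6)Mv₀² + Mgh, hence v² = v₀² + 2gh/(1+k).
v = √(3.31² + 2×9.81×2.45/1.667) = √39.8 ≈ 6.31 m/s.

v ≈ 6.31 m/s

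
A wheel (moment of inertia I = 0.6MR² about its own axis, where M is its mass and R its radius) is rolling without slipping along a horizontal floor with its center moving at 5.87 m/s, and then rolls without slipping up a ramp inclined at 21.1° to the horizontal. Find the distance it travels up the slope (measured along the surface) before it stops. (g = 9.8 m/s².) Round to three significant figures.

d ≈ 7.81 m

For this body I = 0.6MR², i.e. k = I/(MR²) = 0.6.
Since it rolls without slipping, ω = v/R and KE = ½Mv² + ½Iω² = ½(1+k)Mv² = (4/5)Mv².
Setting this equal to Mgh gives the vertical rise h = (1+k)v₀²/(2g) = 1.6×5.87²/(2×9.8) = 2.813 m.
The distance along the slope is d = h/sinθ = 2.813/sin21.1° ≈ 7.81 m.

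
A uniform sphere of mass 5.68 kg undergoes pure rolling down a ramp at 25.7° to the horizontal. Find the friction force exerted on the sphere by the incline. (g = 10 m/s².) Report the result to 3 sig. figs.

f ≈ 7.04 N

The moment of inertia is (2/5)MR², giving k ≡ I/(MR²) = 0.4.
Along the incline Mg sinθ − f = Ma, and torque about the center fR = Iα = kMR²(a/R) gives f = kMa.
Combining, a = g sinθ/(1+k) and f = kMa = kMg sinθ/(1+k).
f = 0.4 × 5.68 × 10 × sin25.7° / 1.4 ≈ 7.04 N.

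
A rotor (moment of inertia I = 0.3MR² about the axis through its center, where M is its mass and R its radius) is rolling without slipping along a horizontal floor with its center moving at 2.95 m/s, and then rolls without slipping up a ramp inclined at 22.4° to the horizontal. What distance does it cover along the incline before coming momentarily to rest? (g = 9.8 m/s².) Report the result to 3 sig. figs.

d ≈ 1.51 m

The moment of inertia is 0.3MR², giving k ≡ I/(MR²) = 0.3.
Rolling without slipping gives ω = v/R, so the total kinetic energy is ½Mv² + ½Iω² = ½(1+k)Mv² = (13/20)Mv².
Setting this equal to Mgh gives the vertical rise h = (1+k)v₀²/(2g) = 1.3×2.95²/(2×9.8) = 0.5772 m.
Along the incline, d = h/sinθ = 0.5772/sin22.4° ≈ 1.51 m.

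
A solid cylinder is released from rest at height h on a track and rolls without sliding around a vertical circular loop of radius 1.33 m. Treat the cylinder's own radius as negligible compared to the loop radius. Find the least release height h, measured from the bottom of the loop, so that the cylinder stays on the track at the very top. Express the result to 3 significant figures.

h_min ≈ 3.66 m

With I = (1/2)MR², the ratio k = I/(MR²) is 0.5.
At the top, contact is just lost when gravity alone supplies the centripetal force: Mg = Mv_top²/r, i.e. v_top² = gr.
With ω = v/R, the kinetic energy at speed v is ½(1+k)Mv² = (3/4)Mv².
Energy conservation from release (height h) to the top (height 2r): Mgh = Mg(2r) + (3/4)M·gr.
Thus h_min = 2r + (1+k)r/2 = r(2 + 1.5/2) = 1.33 × 2.75 ≈ 3.66 m.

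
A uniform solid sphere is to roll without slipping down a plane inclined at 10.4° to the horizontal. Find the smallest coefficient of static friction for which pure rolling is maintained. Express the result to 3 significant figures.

μ_min ≈ 0.0524

For this body I = (2/5)MR², i.e. k = I/(MR²) = 0.4.
Along the incline Mg sinθ − f = Ma, and torque about the center fR = Iα = kMR²(a/R) gives f = kMa.
These give a = g sinθ/(1+k) and the required friction f = kMg sinθ/(1+k).
With N = Mg cosθ, the no-slip condition f ≤ μN gives μ_min = f/N = k tanθ/(1+k).
μ_min = 0.4 × tan10.4° / 1.4 ≈ 0.0524.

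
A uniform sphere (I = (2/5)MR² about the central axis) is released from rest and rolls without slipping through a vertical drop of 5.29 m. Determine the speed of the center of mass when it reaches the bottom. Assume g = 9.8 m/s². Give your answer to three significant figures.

v ≈ 8.61 m/s

For this body I = (2/5)MR², i.e. k = I/(MR²) = 0.4.
The rolling condition ω = v/R makes the rotational term ½I(v/R)² = ½kMv², so KE_total = ½(1+k)Mv² = (7/10)Mv².
Energy conservation: Mgh = (7/10)Mv², so v = √(2gh/(1+k)) = √(2 × 9.8 × 5.29 / 1.4) ≈ 8.61 m/s.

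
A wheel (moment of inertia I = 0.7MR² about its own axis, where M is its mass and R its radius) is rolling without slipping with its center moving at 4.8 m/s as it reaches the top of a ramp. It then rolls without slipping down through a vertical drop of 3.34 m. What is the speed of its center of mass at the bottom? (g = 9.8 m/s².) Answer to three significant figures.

v ≈ 7.85 m/s

The moment of inertia is 0.7MR², giving k ≡ I/(MR²) = 0.7.
Pure rolling means v = ωR; then KE = ½Mv² + ½I(v/R)² = ½(1+k)Mv² = (17/20)Mv².
Conserving energy between top and bottom: (17/20)Mv² = (17/20)Mv₀² + Mgh, hence v² = v₀² + 2gh/(1+k).
v = √(4.8² + 2×9.8×3.34/1.7) = √61.55 ≈ 7.85 m/s.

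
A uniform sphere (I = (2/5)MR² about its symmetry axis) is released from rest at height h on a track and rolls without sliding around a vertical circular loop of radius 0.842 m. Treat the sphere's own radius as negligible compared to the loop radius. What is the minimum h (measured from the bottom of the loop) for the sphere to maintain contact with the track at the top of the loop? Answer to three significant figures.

With I = (2/5)MR², the ratio k = I/(MR²) is 0.4.
At the top of the loop, the minimum-contact condition is Mg = Mv_top²/r, so v_top² = gr.
With ω = v/R, the kinetic energy at speed v is ½(1+k)Mv² = (7/10)Mv².
Energy conservation from release (height h) to the top (height 2r): Mgh = Mg(2r) + (7/10)M·gr.
Thus h_min = 2r + (1+k)r/2 = r(2 + 1.4/2) = 0.842 × 2.7 ≈ 2.27 m.

h_min ≈ 2.27 m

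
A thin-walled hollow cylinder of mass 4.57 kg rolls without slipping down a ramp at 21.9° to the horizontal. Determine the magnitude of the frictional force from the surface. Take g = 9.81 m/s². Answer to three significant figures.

The moment of inertia is MR², giving k ≡ I/(MR²) = 1.
Along the incline Mg sinθ − f = Ma, and torque about the center fR = Iα = kMR²(a/R) gives f = kMa.
Combining, a = g sinθ/(1+k) and f = kMa = kMg sinθ/(1+k).
f = 1 × 4.57 × 9.81 × sin21.9° / 2 ≈ 8.36 N.

f ≈ 8.36 N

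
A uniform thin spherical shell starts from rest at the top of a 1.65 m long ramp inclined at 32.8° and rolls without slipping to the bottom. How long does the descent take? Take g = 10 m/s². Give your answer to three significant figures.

With I = (2/3)MR², the ratio k = I/(MR²) is 2/3.
Newton's second law down the slope: Mg sinθ − f = Ma. The torque equation fR = Iα (with α = a/R) gives f = kMa.
Hence a = g sinθ/(1+k) = 10×sin32.8°/1.667 = 3.25 m/s².
With constant a from rest, t = √(2L/a) = √(2·1.65/3.25) ≈ 1.01 s.

t ≈ 1.01 s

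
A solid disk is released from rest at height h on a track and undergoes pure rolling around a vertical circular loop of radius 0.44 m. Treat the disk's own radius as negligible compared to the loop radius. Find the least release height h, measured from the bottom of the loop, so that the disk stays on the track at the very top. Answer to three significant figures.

h_min ≈ 1.21 m

For this body I = (1/2)MR², i.e. k = I/(MR²) = 0.5.
At the top of the loop, the minimum-contact condition is Mg = Mv_top²/r, so v_top² = gr.
With ω = v/R, the kinetic energy at speed v is ½(1+k)Mv² = (3/4)Mv².
Energy conservation from release (height h) to the top (height 2r): Mgh = Mg(2r) + (3/4)M·gr.
Thus h_min = 2r + (1+k)r/2 = r(2 + 1.5/2) = 0.44 × 2.75 ≈ 1.21 m.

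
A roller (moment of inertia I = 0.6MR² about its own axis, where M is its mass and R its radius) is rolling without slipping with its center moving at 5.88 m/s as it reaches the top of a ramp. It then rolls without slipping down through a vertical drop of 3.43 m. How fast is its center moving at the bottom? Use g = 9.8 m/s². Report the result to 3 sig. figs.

v ≈ 8.75 m/s

For this body I = 0.6MR², i.e. k = I/(MR²) = 0.6.
Pure rolling means v = ωR; then KE = ½Mv² + ½I(v/R)² = ½(1+k)Mv² = (4/5)Mv².
Conserving energy between top and bottom: (4/5)Mv² = (4/5)Mv₀² + Mgh, hence v² = v₀² + 2gh/(1+k).
v = √(5.88² + 2×9.8×3.43/1.6) = √76.59 ≈ 8.75 m/s.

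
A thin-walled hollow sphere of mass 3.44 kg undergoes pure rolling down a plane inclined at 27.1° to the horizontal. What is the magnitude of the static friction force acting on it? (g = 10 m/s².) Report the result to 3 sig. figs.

f ≈ 6.27 N

For this body I = (2/3)MR², i.e. k = I/(MR²) = 2/3.
Translational: Mg sinθ − f = Ma. Rotational about the CM: fR = Iα = kMRa, so f = kMa.
Combining, a = g sinθ/(1+k) and f = kMa = kMg sinθ/(1+k).
f = (2/3) × 3.44 × 10 × sin27.1° / 1.667 ≈ 6.27 N.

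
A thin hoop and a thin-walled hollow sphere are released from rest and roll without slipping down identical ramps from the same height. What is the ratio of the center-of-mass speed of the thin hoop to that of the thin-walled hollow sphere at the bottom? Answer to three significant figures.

v_ratio ≈ 0.913

Each satisfies Mgh = ½(1+k)Mv² with k = I/(MR²), so v ∝ 1/√(1+k).
For the thin hoop k = 1; for the thin-walled hollow sphere k = 2/3.
v₁/v₂ = √((1+k₂)/(1+k₁)) = √(1.667/2) ≈ 0.913.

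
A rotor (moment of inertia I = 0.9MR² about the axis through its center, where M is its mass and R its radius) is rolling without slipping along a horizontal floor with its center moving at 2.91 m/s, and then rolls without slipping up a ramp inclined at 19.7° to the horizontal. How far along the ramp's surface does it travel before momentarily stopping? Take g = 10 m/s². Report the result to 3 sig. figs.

The moment of inertia is 0.9MR², giving k ≡ I/(MR²) = 0.9.
The rolling condition ω = v/R makes the rotational term ½I(v/R)² = ½kMv², so KE_total = ½(1+k)Mv² = (19/20)Mv².
Setting this equal to Mgh gives the vertical rise h = (1+k)v₀²/(2g) = 1.9×2.91²/(2×10) = 0.8045 m.
The distance along the slope is d = h/sinθ = 0.8045/sin19.7° ≈ 2.39 m.

d ≈ 2.39 m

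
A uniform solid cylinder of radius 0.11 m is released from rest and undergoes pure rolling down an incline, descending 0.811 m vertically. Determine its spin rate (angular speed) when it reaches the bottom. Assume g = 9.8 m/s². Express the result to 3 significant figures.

For this body I = (1/2)MR², i.e. k = I/(MR²) = 0.5.
Rolling without slipping gives ω = v/R, so the total kinetic energy is ½Mv² + ½Iω² = ½(1+k)Mv² = (3/4)Mv².
Energy conservation Mgh = ½(1+k)Mv² gives v = √(2gh/(1+k)) = √(2 × 9.8 × 0.811 / 1.5) = 3.255 m/s.
Then ω = v/R = 3.255 / 0.11 ≈ 29.6 rad/s.

ω ≈ 29.6 rad/s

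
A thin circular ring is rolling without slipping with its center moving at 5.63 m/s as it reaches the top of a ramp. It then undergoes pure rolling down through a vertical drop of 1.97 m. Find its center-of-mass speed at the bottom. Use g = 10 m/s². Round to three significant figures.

The moment of inertia is MR², giving k ≡ I/(MR²) = 1.
Rolling without slipping gives ω = v/R, so the total kinetic energy is ½Mv² + ½Iω² = ½(1+k)Mv² = Mv².
Energy conservation: Mv₀² + Mgh = Mv², so v² = v₀² + 2gh/(1+k).
v = √(5.63² + 2×10×1.97/2) = √51.4 ≈ 7.17 m/s.

v ≈ 7.17 m/s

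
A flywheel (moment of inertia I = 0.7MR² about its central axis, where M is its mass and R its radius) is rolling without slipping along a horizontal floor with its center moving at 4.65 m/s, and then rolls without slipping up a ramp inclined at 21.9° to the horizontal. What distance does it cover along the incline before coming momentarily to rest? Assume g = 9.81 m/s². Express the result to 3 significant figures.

d ≈ 5.02 m

The moment of inertia is 0.7MR², giving k ≡ I/(MR²) = 0.7.
The rolling condition ω = v/R makes the rotational term ½I(v/R)² = ½kMv², so KE_total = ½(1+k)Mv² = (17/20)Mv².
Setting this equal to Mgh gives the vertical rise h = (1+k)v₀²/(2g) = 1.7×4.65²/(2×9.81) = 1.874 m.
Along the incline, d = h/sinθ = 1.874/sin21.9° ≈ 5.02 m.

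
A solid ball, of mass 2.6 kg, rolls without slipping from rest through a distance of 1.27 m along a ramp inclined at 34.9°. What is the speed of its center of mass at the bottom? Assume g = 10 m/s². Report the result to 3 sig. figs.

v ≈ 3.22 m/s

Here I = (2/5)MR², so the shape factor k = I/(MR²) = 0.4.
Since it rolls without slipping, ω = v/R and KE = ½Mv² + ½Iω² = ½(1+k)Mv² = (7/10)Mv².
The vertical drop is h = L sinθ = 1.27 × sin34.9° = 0.7266 m.
Energy conservation: Mgh = (7/10)Mv², so v = √(2gh/(1+k)) = √(2 × 10 × 0.7266 / 1.4) ≈ 3.22 m/s.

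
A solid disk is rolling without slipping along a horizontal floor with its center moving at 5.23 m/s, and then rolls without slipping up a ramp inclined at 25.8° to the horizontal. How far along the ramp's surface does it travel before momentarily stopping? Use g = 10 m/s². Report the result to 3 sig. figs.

d ≈ 4.71 m

The moment of inertia is (1/2)MR², giving k ≡ I/(MR²) = 0.5.
Pure rolling means v = ωR; then KE = ½Mv² + ½I(v/R)² = ½(1+k)Mv² = (3/4)Mv².
Setting this equal to Mgh gives the vertical rise h = (1+k)v₀²/(2g) = 1.5×5.23²/(2×10) = 2.051 m.
The distance along the slope is d = h/sinθ = 2.051/sin25.8° ≈ 4.71 m.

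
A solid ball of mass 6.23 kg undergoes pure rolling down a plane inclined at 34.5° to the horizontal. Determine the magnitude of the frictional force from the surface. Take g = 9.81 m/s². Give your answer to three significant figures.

The moment of inertia is (2/5)MR², giving k ≡ I/(MR²) = 0.4.
Translational: Mg sinθ − f = Ma. Rotational about the CM: fR = Iα = kMRa, so f = kMa.
Combining, a = g sinθ/(1+k) and f = kMa = kMg sinθ/(1+k).
f = 0.4 × 6.23 × 9.81 × sin34.5° / 1.4 ≈ 9.89 N.

f ≈ 9.89 N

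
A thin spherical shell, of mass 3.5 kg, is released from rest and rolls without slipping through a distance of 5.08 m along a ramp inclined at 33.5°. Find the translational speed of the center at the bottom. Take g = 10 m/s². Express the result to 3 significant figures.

The moment of inertia is (2/3)MR², giving k ≡ I/(MR²) = 2/3.
Rolling without slipping gives ω = v/R, so the total kinetic energy is ½Mv² + ½Iω² = ½(1+k)Mv² = (5/6)Mv².
The vertical drop is h = L sinθ = 5.08 × sin33.5° = 2.804 m.
Energy conservation: Mgh = (5/6)Mv², so v = √(2gh/(1+k)) = √(2 × 10 × 2.804 / 1.667) ≈ 5.80 m/s.

v ≈ 5.80 m/s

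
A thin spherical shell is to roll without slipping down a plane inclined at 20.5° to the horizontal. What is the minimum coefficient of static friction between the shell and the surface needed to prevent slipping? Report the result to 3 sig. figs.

The moment of inertia is (2/3)MR², giving k ≡ I/(MR²) = 2/3.
Along the incline Mg sinθ − f = Ma, and torque about the center fR = Iα = kMR²(a/R) gives f = kMa.
These give a = g sinθ/(1+k) and the required friction f = kMg sinθ/(1+k).
With N = Mg cosθ, the no-slip condition f ≤ μN gives μ_min = f/N = k tanθ/(1+k).
μ_min = (2/3) × tan20.5° / 1.667 ≈ 0.150.

μ_min ≈ 0.150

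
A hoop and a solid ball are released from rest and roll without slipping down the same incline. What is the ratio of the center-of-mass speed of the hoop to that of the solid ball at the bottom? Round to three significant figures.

v_ratio ≈ 0.837

Each satisfies Mgh = ½(1+k)Mv² with k = I/(MR²), so v ∝ 1/√(1+k).
For the hoop k = 1; for the solid ball k = 0.4.
v₁/v₂ = √((1+k₂)/(1+k₁)) = √(1.4/2) ≈ 0.837.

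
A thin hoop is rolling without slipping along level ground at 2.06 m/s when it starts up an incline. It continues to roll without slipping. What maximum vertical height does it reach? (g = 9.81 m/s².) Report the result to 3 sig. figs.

The moment of inertia is MR², giving k ≡ I/(MR²) = 1.
Rolling without slipping gives ω = v/R, so the total kinetic energy is ½Mv² + ½Iω² = ½(1+k)Mv² = Mv².
All of this converts to potential energy at the highest point: Mv₀² = Mgh.
Thus h = (1+k)v₀²/(2g) = 2 × 2.06² / (2 × 9.81) ≈ 0.433 m.

h ≈ 0.433 m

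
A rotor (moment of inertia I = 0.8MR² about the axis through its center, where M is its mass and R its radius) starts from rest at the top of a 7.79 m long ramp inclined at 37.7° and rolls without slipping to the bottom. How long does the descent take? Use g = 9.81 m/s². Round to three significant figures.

For this body I = 0.8MR², i.e. k = I/(MR²) = 0.8.
Translational: Mg sinθ − f = Ma. Rotational about the CM: fR = Iα = kMRa, so f = kMa.
Hence a = g sinθ/(1+k) = 9.81×sin37.7°/1.8 = 3.333 m/s².
With constant a from rest, t = √(2L/a) = √(2·7.79/3.333) ≈ 2.16 s.

t ≈ 2.16 s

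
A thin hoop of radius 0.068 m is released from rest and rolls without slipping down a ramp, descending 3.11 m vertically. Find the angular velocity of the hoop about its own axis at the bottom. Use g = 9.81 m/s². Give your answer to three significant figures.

ω ≈ 81.2 rad/s

Here I = MR², so the shape factor k = I/(MR²) = 1.
Since it rolls without slipping, ω = v/R and KE = ½Mv² + ½Iω² = ½(1+k)Mv² = Mv².
Energy conservation Mgh = ½(1+k)Mv² gives v = √(2gh/(1+k)) = √(2 × 9.81 × 3.11 / 2) = 5.524 m/s.
Then ω = v/R = 5.524 / 0.068 ≈ 81.2 rad/s.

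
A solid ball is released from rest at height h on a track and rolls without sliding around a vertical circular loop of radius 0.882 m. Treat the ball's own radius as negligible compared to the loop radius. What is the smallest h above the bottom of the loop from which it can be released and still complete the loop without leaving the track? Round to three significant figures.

h_min ≈ 2.38 m

With I = (2/5)MR², the ratio k = I/(MR²) is 0.4.
At the top of the loop, the minimum-contact condition is Mg = Mv_top²/r, so v_top² = gr.
With ω = v/R, the kinetic energy at speed v is ½(1+k)Mv² = (7/10)Mv².
Energy conservation from release (height h) to the top (height 2r): Mgh = Mg(2r) + (7/10)M·gr.
Thus h_min = 2r + (1+k)r/2 = r(2 + 1.4/2) = 0.882 × 2.7 ≈ 2.38 m.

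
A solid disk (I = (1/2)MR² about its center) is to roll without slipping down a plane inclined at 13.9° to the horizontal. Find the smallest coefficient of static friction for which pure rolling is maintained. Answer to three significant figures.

μ_min ≈ 0.0825

With I = (1/2)MR², the ratio k = I/(MR²) is 0.5.
Translational: Mg sinθ − f = Ma. Rotational about the CM: fR = Iα = kMRa, so f = kMa.
These give a = g sinθ/(1+k) and the required friction f = kMg sinθ/(1+k).
With N = Mg cosθ, the no-slip condition f ≤ μN gives μ_min = f/N = k tanθ/(1+k).
μ_min = 0.5 × tan13.9° / 1.5 ≈ 0.0825.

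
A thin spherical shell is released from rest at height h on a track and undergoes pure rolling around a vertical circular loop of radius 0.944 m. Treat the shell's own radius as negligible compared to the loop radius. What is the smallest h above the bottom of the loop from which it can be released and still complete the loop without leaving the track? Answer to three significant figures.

h_min ≈ 2.67 m

Here I = (2/3)MR², so the shape factor k = I/(MR²) = 2/3.
At the top, contact is just lost when gravity alone supplies the centripetal force: Mg = Mv_top²/r, i.e. v_top² = gr.
With ω = v/R, the kinetic energy at speed v is ½(1+k)Mv² = (5/6)Mv².
Energy conservation from release (height h) to the top (height 2r): Mgh = Mg(2r) + (5/6)M·gr.
Thus h_min = 2r + (1+k)r/2 = r(2 + 1.667/2) = 0.944 × 2.833 ≈ 2.67 m.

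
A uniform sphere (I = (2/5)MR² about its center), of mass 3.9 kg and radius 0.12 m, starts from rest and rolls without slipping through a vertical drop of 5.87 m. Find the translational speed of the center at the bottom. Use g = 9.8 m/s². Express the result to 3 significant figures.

With I = (2/5)MR², the ratio k = I/(MR²) is 0.4.
Pure rolling means v = ωR; then KE = ½Mv² + ½I(v/R)² = ½(1+k)Mv² = (7/10)Mv².
Energy conservation: Mgh = (7/10)Mv², so v = √(2gh/(1+k)) = √(2 × 9.8 × 5.87 / 1.4) ≈ 9.07 m/s.

v ≈ 9.07 m/s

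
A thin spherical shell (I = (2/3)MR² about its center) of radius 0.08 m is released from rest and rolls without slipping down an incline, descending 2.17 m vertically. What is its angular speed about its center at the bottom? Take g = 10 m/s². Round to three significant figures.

ω ≈ 63.8 rad/s

Here I = (2/3)MR², so the shape factor k = I/(MR²) = 2/3.
Rolling without slipping gives ω = v/R, so the total kinetic energy is ½Mv² + ½Iω² = ½(1+k)Mv² = (5/6)Mv².
Energy conservation Mgh = ½(1+k)Mv² gives v = √(2gh/(1+k)) = √(2 × 10 × 2.17 / 1.667) = 5.103 m/s.
Then ω = v/R = 5.103 / 0.08 ≈ 63.8 rad/s.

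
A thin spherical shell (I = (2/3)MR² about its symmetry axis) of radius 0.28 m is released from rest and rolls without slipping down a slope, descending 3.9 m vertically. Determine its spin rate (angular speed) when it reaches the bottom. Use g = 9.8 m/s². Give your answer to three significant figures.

With I = (2/3)MR², the ratio k = I/(MR²) is 2/3.
Pure rolling means v = ωR; then KE = ½Mv² + ½I(v/R)² = ½(1+k)Mv² = (5/6)Mv².
Energy conservation Mgh = ½(1+k)Mv² gives v = √(2gh/(1+k)) = √(2 × 9.8 × 3.9 / 1.667) = 6.772 m/s.
The angular speed follows from ω = v/R = 6.772/0.28 ≈ 24.2 rad/s.

ω ≈ 24.2 rad/s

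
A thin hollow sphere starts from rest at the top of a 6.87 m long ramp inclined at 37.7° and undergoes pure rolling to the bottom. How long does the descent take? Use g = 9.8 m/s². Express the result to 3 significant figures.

The moment of inertia is (2/3)MR², giving k ≡ I/(MR²) = 2/3.
Translational: Mg sinθ − f = Ma. Rotational about the CM: fR = Iα = kMRa, so f = kMa.
Hence a = g sinθ/(1+k) = 9.8×sin37.7°/1.667 = 3.596 m/s².
With constant a from rest, t = √(2L/a) = √(2·6.87/3.596) ≈ 1.95 s.

t ≈ 1.95 s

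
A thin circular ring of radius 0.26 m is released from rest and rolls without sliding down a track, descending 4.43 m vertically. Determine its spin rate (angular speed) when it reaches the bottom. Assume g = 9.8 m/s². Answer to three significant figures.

With I = MR², the ratio k = I/(MR²) is 1.
The rolling condition ω = v/R makes the rotational term ½I(v/R)² = ½kMv², so KE_total = ½(1+k)Mv² = Mv².
Energy conservation Mgh = ½(1+k)Mv² gives v = √(2gh/(1+k)) = √(2 × 9.8 × 4.43 / 2) = 6.589 m/s.
The angular speed follows from ω = v/R = 6.589/0.26 ≈ 25.3 rad/s.

ω ≈ 25.3 rad/s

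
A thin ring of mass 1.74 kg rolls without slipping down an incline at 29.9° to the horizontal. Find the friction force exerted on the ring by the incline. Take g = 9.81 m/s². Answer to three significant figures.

f ≈ 4.25 N

Here I = MR², so the shape factor k = I/(MR²) = 1.
Translational: Mg sinθ − f = Ma. Rotational about the CM: fR = Iα = kMRa, so f = kMa.
Combining, a = g sinθ/(1+k) and f = kMa = kMg sinθ/(1+k).
f = 1 × 1.74 × 9.81 × sin29.9° / 2 ≈ 4.25 N.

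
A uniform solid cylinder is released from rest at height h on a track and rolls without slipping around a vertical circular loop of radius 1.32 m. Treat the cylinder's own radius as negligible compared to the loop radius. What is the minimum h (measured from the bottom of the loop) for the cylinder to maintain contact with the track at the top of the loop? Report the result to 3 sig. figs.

h_min ≈ 3.63 m

For this body I = (1/2)MR², i.e. k = I/(MR²) = 0.5.
At the top, contact is just lost when gravity alone supplies the centripetal force: Mg = Mv_top²/r, i.e. v_top² = gr.
With ω = v/R, the kinetic energy at speed v is ½(1+k)Mv² = (3/4)Mv².
Energy conservation from release (height h) to the top (height 2r): Mgh = Mg(2r) + (3/4)M·gr.
Thus h_min = 2r + (1+k)r/2 = r(2 + 1.5/2) = 1.32 × 2.75 ≈ 3.63 m.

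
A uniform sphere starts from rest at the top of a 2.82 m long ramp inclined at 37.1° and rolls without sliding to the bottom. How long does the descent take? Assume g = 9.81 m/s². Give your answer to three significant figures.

t ≈ 1.16 s

The moment of inertia is (2/5)MR², giving k ≡ I/(MR²) = 0.4.
Newton's second law down the slope: Mg sinθ − f = Ma. The torque equation fR = Iα (with α = a/R) gives f = kMa.
Hence a = g sinθ/(1+k) = 9.81×sin37.1°/1.4 = 4.227 m/s².
Starting from rest, L = ½at², so t = √(2L/a) = √(2×2.82/4.227) ≈ 1.16 s.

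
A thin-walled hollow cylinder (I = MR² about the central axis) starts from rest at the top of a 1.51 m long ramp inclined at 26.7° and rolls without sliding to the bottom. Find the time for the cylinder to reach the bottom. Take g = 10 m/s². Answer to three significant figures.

For this body I = MR², i.e. k = I/(MR²) = 1.
Translational: Mg sinθ − f = Ma. Rotational about the CM: fR = Iα = kMRa, so f = kMa.
Hence a = g sinθ/(1+k) = 10×sin26.7°/2 = 2.247 m/s².
With constant a from rest, t = √(2L/a) = √(2·1.51/2.247) ≈ 1.16 s.

t ≈ 1.16 s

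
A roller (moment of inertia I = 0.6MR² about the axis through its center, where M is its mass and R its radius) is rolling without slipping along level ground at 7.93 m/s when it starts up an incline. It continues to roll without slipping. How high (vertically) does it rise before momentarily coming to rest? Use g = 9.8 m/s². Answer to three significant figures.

h ≈ 5.13 m

Here I = 0.6MR², so the shape factor k = I/(MR²) = 0.6.
Pure rolling means v = ωR; then KE = ½Mv² + ½I(v/R)² = ½(1+k)Mv² = (4/5)Mv².
At the top the kinetic energy is zero, so (4/5)Mv₀² = Mgh.
Thus h = (1+k)v₀²/(2g) = 1.6 × 7.93² / (2 × 9.8) ≈ 5.13 m.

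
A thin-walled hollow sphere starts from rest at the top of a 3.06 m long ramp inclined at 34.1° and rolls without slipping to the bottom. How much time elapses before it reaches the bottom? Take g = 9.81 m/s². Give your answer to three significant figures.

The moment of inertia is (2/3)MR², giving k ≡ I/(MR²) = 2/3.
Newton's second law down the slope: Mg sinθ − f = Ma. The torque equation fR = Iα (with α = a/R) gives f = kMa.
Hence a = g sinθ/(1+k) = 9.81×sin34.1°/1.667 = 3.3 m/s².
Starting from rest, L = ½at², so t = √(2L/a) = √(2×3.06/3.3) ≈ 1.36 s.

t ≈ 1.36 s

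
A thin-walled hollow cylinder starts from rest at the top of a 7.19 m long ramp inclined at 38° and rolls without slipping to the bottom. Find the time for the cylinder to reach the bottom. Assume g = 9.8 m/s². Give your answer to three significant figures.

With I = MR², the ratio k = I/(MR²) is 1.
Newton's second law down the slope: Mg sinθ − f = Ma. The torque equation fR = Iα (with α = a/R) gives f = kMa.
Hence a = g sinθ/(1+k) = 9.8×sin38°/2 = 3.017 m/s².
Starting from rest, L = ½at², so t = √(2L/a) = √(2×7.19/3.017) ≈ 2.18 s.

t ≈ 2.18 s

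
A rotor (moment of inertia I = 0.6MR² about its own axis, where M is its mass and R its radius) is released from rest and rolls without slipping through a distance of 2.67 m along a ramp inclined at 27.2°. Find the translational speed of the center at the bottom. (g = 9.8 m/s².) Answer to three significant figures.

For this body I = 0.6MR², i.e. k = I/(MR²) = 0.6.
Pure rolling means v = ωR; then KE = ½Mv² + ½I(v/R)² = ½(1+k)Mv² = (4/5)Mv².
The vertical drop is h = L sinθ = 2.67 × sin27.2° = 1.22 m.
Energy conservation: Mgh = (4/5)Mv², so v = √(2gh/(1+k)) = √(2 × 9.8 × 1.22 / 1.6) ≈ 3.87 m/s.

v ≈ 3.87 m/s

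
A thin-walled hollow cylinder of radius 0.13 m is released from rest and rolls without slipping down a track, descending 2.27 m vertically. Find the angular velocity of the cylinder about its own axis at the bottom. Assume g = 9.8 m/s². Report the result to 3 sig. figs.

With I = MR², the ratio k = I/(MR²) is 1.
The rolling condition ω = v/R makes the rotational term ½I(v/R)² = ½kMv², so KE_total = ½(1+k)Mv² = Mv².
Energy conservation Mgh = ½(1+k)Mv² gives v = √(2gh/(1+k)) = √(2 × 9.8 × 2.27 / 2) = 4.717 m/s.
The angular speed follows from ω = v/R = 4.717/0.13 ≈ 36.3 rad/s.

ω ≈ 36.3 rad/s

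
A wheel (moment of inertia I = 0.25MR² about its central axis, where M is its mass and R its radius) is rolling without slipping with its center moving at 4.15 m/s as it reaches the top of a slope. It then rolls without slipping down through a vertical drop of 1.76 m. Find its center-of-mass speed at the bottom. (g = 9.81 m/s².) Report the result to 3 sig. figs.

With I = 0.25MR², the ratio k = I/(MR²) is 0.25.
The rolling condition ω = v/R makes the rotational term ½I(v/R)² = ½kMv², so KE_total = ½(1+k)Mv² = (5/8)Mv².
Energy conservation: (5/8)Mv₀² + Mgh = (5/8)Mv², so v² = v₀² + 2gh/(1+k).
v = √(4.15² + 2×9.81×1.76/1.25) = √44.85 ≈ 6.70 m/s.

v ≈ 6.70 m/s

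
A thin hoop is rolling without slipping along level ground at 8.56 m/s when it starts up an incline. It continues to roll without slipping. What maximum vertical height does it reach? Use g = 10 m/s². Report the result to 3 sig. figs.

h ≈ 7.33 m

With I = MR², the ratio k = I/(MR²) is 1.
Rolling without slipping gives ω = v/R, so the total kinetic energy is ½Mv² + ½Iω² = ½(1+k)Mv² = Mv².
At the top the kinetic energy is zero, so Mv₀² = Mgh.
Thus h = (1+k)v₀²/(2g) = 2 × 8.56² / (2 × 10) ≈ 7.33 m.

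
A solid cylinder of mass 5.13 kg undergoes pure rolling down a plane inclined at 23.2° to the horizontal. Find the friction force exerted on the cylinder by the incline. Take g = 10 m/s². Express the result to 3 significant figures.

f ≈ 6.74 N

With I = (1/2)MR², the ratio k = I/(MR²) is 0.5.
Translational: Mg sinθ − f = Ma. Rotational about the CM: fR = Iα = kMRa, so f = kMa.
Combining, a = g sinθ/(1+k) and f = kMa = kMg sinθ/(1+k).
f = 0.5 × 5.13 × 10 × sin23.2° / 1.5 ≈ 6.74 N.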